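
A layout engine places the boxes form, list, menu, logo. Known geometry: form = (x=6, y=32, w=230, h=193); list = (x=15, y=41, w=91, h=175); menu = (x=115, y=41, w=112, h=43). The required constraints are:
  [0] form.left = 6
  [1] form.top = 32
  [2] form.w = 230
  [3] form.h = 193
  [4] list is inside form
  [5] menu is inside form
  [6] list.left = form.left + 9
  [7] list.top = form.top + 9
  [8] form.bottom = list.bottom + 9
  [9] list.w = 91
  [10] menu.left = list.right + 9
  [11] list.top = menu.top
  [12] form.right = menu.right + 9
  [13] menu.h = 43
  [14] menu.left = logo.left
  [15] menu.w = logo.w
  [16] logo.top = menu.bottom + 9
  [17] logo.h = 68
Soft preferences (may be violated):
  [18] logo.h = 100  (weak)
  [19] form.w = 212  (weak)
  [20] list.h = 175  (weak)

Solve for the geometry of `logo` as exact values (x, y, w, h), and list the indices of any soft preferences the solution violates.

1. logo.x = 115  [menu.left = logo.left]
2. logo.w = 112  [menu.w = logo.w]
3. logo.y = 93  [logo.top = menu.bottom + 9]
4. logo.h = 68  [logo.h = 68]

logo = (x=115, y=93, w=112, h=68)
violated soft preferences: 18, 19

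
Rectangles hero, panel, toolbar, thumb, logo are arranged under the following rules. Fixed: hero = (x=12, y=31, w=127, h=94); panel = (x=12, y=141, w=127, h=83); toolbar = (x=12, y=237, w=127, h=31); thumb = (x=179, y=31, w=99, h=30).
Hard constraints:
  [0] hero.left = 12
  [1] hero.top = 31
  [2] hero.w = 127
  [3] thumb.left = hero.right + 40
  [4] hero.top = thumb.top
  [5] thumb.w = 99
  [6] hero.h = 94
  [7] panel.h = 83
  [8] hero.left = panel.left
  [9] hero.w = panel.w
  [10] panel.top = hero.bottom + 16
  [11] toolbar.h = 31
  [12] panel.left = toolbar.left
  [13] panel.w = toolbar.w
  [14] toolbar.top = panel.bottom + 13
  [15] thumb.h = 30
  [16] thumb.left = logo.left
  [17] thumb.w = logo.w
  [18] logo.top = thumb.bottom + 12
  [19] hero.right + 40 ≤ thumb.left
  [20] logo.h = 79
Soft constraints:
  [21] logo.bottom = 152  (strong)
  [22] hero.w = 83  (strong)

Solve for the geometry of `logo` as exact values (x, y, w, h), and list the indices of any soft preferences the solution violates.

logo = (x=179, y=73, w=99, h=79)
violated soft preferences: 22

1. logo.x = 179  [thumb.left = logo.left]
2. logo.w = 99  [thumb.w = logo.w]
3. logo.y = 73  [logo.top = thumb.bottom + 12]
4. logo.h = 79  [logo.h = 79]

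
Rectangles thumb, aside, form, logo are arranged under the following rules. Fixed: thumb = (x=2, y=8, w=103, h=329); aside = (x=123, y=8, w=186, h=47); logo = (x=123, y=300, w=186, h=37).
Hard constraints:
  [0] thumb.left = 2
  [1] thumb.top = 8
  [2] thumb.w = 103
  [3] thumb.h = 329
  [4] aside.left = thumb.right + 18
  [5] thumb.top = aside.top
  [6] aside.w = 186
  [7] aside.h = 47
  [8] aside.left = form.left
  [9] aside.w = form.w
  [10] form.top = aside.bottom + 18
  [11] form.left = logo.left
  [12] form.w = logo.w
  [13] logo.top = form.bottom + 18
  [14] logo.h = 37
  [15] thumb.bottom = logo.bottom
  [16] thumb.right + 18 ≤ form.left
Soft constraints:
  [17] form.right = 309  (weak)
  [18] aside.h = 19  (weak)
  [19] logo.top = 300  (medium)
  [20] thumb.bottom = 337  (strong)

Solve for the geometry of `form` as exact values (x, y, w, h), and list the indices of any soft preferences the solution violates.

form = (x=123, y=73, w=186, h=209)
violated soft preferences: 18

1. form.x = 123  [aside.left = form.left]
2. form.w = 186  [aside.w = form.w]
3. form.y = 73  [form.top = aside.bottom + 18]
4. form.h = 209  [logo.top = form.bottom + 18]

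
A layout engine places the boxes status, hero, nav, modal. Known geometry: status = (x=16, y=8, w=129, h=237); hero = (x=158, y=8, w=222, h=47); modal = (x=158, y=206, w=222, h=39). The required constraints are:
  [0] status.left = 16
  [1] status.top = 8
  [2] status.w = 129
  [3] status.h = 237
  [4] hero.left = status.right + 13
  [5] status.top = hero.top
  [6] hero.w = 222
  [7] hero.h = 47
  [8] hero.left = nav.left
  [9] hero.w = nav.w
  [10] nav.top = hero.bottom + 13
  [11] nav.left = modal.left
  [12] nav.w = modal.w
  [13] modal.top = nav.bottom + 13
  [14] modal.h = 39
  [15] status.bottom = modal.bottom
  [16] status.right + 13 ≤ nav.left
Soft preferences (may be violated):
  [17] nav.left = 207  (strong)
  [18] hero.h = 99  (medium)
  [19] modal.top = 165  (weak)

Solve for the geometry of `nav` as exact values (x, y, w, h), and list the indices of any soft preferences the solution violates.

nav = (x=158, y=68, w=222, h=125)
violated soft preferences: 17, 18, 19

1. nav.x = 158  [hero.left = nav.left]
2. nav.w = 222  [hero.w = nav.w]
3. nav.y = 68  [nav.top = hero.bottom + 13]
4. nav.h = 125  [modal.top = nav.bottom + 13]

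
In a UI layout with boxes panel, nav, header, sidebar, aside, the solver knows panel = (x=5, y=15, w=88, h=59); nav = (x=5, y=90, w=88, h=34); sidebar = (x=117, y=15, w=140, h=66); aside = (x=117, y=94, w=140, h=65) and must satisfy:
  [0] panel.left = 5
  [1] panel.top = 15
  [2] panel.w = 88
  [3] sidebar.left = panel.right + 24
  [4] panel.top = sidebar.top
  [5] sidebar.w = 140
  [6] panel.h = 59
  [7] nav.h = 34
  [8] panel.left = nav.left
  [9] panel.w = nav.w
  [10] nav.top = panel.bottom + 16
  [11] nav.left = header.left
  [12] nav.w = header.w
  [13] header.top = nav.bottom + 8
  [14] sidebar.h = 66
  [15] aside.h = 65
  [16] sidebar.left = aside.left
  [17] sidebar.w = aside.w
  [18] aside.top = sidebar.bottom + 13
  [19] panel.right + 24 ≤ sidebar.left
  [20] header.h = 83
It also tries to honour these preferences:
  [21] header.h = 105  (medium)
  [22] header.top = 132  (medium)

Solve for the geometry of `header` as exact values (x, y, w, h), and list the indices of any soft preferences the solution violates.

1. header.x = 5  [nav.left = header.left]
2. header.w = 88  [nav.w = header.w]
3. header.y = 132  [header.top = nav.bottom + 8]
4. header.h = 83  [header.h = 83]

header = (x=5, y=132, w=88, h=83)
violated soft preferences: 21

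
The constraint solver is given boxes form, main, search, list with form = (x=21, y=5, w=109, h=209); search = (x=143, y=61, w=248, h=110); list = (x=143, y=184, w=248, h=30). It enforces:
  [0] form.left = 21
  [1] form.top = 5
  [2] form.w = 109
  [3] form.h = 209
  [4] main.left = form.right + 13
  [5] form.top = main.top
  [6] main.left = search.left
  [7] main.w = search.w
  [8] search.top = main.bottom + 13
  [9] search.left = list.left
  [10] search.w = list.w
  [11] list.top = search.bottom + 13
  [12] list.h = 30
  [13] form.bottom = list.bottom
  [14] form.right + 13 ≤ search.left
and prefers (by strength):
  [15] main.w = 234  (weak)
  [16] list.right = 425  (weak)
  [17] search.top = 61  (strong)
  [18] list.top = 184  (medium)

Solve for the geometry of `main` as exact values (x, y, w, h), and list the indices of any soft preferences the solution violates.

1. main.x = 143  [main.left = form.right + 13]
2. main.y = 5  [form.top = main.top]
3. main.w = 248  [main.w = search.w]
4. main.h = 43  [search.top = main.bottom + 13]

main = (x=143, y=5, w=248, h=43)
violated soft preferences: 15, 16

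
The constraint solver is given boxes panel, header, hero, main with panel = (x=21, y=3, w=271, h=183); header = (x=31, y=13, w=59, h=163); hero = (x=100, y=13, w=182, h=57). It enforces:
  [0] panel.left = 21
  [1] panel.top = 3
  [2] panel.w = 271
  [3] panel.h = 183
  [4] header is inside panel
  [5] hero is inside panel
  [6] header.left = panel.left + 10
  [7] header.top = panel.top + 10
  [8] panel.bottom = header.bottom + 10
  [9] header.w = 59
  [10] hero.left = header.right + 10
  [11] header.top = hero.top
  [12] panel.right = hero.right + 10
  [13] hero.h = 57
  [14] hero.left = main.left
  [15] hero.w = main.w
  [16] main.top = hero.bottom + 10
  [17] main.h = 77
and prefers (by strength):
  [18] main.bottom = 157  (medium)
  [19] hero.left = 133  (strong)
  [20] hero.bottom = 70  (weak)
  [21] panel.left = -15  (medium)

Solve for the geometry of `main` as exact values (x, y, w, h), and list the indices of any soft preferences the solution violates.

main = (x=100, y=80, w=182, h=77)
violated soft preferences: 19, 21

1. main.x = 100  [hero.left = main.left]
2. main.w = 182  [hero.w = main.w]
3. main.y = 80  [main.top = hero.bottom + 10]
4. main.h = 77  [main.h = 77]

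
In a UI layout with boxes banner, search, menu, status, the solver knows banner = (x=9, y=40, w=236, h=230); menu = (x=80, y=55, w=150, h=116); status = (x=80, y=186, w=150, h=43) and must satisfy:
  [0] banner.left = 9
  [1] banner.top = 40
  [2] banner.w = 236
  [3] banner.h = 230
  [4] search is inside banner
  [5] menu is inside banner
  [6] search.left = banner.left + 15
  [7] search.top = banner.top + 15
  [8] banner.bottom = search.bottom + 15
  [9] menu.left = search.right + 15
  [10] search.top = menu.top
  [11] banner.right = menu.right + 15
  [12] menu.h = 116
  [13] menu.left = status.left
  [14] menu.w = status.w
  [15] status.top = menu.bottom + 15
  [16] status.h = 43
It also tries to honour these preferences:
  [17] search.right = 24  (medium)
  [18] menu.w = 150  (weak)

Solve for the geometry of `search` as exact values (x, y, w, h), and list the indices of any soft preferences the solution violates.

search = (x=24, y=55, w=41, h=200)
violated soft preferences: 17

1. search.x = 24  [search.left = banner.left + 15]
2. search.y = 55  [search.top = banner.top + 15]
3. search.h = 200  [banner.bottom = search.bottom + 15]
4. search.w = 41  [menu.left = search.right + 15]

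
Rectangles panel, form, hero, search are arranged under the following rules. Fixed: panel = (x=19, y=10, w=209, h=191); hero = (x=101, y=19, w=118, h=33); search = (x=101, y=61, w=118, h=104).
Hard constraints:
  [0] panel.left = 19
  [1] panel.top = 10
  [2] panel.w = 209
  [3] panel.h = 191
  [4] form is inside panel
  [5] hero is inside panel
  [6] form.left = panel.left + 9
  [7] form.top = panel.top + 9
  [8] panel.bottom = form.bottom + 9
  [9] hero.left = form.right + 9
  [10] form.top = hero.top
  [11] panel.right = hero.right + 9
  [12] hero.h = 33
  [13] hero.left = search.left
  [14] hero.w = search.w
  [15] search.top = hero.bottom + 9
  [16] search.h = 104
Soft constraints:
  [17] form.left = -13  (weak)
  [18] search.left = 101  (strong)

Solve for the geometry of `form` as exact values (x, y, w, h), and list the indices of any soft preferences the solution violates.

1. form.x = 28  [form.left = panel.left + 9]
2. form.y = 19  [form.top = panel.top + 9]
3. form.h = 173  [panel.bottom = form.bottom + 9]
4. form.w = 64  [hero.left = form.right + 9]

form = (x=28, y=19, w=64, h=173)
violated soft preferences: 17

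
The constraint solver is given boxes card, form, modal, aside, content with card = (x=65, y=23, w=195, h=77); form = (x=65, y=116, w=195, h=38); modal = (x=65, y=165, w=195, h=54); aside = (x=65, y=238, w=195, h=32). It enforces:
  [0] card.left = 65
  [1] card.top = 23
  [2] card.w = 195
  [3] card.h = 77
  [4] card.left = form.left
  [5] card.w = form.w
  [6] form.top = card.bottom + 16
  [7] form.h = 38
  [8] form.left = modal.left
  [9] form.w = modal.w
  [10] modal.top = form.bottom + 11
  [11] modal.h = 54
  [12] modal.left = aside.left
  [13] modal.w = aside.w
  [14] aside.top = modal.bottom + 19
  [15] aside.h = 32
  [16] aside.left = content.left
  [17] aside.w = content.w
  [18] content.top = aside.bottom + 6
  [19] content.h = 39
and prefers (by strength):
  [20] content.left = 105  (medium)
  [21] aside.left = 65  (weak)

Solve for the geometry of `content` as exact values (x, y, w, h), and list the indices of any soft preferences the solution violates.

1. content.x = 65  [aside.left = content.left]
2. content.w = 195  [aside.w = content.w]
3. content.y = 276  [content.top = aside.bottom + 6]
4. content.h = 39  [content.h = 39]

content = (x=65, y=276, w=195, h=39)
violated soft preferences: 20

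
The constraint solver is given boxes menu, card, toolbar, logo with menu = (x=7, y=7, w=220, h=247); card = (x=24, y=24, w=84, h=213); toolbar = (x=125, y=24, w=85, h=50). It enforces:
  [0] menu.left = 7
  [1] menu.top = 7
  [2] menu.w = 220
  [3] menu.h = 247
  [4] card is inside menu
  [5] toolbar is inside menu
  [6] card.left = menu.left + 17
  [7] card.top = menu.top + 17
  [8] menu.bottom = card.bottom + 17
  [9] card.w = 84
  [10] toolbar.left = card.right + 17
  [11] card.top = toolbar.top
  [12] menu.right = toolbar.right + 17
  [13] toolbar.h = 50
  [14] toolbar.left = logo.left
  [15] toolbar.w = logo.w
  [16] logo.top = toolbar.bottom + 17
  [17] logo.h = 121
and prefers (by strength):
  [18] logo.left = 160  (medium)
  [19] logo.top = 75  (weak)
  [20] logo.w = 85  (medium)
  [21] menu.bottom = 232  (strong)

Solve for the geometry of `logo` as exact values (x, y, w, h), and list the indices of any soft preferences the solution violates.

1. logo.x = 125  [toolbar.left = logo.left]
2. logo.w = 85  [toolbar.w = logo.w]
3. logo.y = 91  [logo.top = toolbar.bottom + 17]
4. logo.h = 121  [logo.h = 121]

logo = (x=125, y=91, w=85, h=121)
violated soft preferences: 18, 19, 21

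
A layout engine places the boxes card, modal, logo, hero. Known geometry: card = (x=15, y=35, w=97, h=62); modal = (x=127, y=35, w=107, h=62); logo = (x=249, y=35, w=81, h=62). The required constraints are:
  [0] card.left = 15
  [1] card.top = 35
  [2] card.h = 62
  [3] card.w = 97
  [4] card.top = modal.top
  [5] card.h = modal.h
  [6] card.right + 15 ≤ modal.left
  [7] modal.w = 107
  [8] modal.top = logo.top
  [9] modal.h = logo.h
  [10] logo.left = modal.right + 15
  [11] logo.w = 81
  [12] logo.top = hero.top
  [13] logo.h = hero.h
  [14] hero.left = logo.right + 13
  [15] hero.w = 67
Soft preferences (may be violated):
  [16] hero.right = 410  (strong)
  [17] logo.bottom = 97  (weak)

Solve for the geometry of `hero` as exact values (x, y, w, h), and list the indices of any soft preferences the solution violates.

1. hero.y = 35  [logo.top = hero.top]
2. hero.h = 62  [logo.h = hero.h]
3. hero.x = 343  [hero.left = logo.right + 13]
4. hero.w = 67  [hero.w = 67]

hero = (x=343, y=35, w=67, h=62)
violated soft preferences: none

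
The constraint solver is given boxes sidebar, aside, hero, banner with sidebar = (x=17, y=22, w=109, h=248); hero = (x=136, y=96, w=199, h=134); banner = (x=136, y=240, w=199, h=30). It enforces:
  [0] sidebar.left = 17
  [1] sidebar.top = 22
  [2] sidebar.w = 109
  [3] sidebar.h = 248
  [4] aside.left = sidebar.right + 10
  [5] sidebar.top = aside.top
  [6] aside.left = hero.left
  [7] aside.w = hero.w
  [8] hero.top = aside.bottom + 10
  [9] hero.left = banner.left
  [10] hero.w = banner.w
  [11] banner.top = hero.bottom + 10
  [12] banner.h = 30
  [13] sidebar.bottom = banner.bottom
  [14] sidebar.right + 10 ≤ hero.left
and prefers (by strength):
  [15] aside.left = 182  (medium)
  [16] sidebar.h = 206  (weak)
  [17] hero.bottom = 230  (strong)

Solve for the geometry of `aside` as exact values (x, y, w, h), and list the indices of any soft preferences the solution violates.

aside = (x=136, y=22, w=199, h=64)
violated soft preferences: 15, 16

1. aside.x = 136  [aside.left = sidebar.right + 10]
2. aside.y = 22  [sidebar.top = aside.top]
3. aside.w = 199  [aside.w = hero.w]
4. aside.h = 64  [hero.top = aside.bottom + 10]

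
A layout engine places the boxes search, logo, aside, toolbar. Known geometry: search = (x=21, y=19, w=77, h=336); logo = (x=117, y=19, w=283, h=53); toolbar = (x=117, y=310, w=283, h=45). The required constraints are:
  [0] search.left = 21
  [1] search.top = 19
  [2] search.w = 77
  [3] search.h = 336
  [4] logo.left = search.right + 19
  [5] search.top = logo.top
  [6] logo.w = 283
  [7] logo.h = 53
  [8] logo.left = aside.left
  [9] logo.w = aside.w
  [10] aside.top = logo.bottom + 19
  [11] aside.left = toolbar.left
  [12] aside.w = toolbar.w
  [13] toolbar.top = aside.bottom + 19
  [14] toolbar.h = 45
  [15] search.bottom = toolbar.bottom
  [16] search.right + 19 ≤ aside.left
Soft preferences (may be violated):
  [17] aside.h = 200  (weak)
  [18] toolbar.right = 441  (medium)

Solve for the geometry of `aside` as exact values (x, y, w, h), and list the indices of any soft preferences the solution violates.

1. aside.x = 117  [logo.left = aside.left]
2. aside.w = 283  [logo.w = aside.w]
3. aside.y = 91  [aside.top = logo.bottom + 19]
4. aside.h = 200  [toolbar.top = aside.bottom + 19]

aside = (x=117, y=91, w=283, h=200)
violated soft preferences: 18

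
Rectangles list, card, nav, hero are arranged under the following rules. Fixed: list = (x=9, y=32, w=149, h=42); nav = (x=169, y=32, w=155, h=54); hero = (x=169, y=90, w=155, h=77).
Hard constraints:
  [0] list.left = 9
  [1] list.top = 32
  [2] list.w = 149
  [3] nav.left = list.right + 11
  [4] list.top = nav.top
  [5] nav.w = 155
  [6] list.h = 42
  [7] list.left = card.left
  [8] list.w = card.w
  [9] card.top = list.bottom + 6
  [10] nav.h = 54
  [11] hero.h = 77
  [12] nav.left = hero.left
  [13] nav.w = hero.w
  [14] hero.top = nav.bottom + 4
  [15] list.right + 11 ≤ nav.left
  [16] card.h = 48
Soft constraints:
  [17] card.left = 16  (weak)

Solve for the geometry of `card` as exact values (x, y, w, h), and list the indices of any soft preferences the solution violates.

card = (x=9, y=80, w=149, h=48)
violated soft preferences: 17

1. card.x = 9  [list.left = card.left]
2. card.w = 149  [list.w = card.w]
3. card.y = 80  [card.top = list.bottom + 6]
4. card.h = 48  [card.h = 48]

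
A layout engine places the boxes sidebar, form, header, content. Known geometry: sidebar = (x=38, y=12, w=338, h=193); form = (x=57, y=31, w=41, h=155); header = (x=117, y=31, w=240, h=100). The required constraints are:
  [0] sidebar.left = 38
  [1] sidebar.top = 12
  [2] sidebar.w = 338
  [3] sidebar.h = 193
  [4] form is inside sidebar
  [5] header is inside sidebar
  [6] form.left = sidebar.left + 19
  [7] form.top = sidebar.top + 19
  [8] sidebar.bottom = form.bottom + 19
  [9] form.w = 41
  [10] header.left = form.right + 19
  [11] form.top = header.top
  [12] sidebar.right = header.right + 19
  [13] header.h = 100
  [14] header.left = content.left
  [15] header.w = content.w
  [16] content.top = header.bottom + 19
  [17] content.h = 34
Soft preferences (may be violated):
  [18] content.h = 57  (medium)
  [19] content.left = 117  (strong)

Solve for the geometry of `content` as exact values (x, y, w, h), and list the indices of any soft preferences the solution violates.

1. content.x = 117  [header.left = content.left]
2. content.w = 240  [header.w = content.w]
3. content.y = 150  [content.top = header.bottom + 19]
4. content.h = 34  [content.h = 34]

content = (x=117, y=150, w=240, h=34)
violated soft preferences: 18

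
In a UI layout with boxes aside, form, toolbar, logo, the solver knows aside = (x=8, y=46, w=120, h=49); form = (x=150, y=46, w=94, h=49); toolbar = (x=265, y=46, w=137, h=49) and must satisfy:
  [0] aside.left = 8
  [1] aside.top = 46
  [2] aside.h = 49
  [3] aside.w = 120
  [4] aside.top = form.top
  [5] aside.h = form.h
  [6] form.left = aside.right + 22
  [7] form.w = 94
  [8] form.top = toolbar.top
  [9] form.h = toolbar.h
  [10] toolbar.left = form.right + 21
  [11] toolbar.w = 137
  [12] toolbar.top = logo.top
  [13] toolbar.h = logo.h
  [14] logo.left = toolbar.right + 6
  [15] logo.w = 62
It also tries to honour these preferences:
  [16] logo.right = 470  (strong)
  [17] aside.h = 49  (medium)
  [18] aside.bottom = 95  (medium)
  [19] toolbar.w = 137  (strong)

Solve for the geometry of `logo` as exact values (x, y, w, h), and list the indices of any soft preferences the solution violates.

1. logo.y = 46  [toolbar.top = logo.top]
2. logo.h = 49  [toolbar.h = logo.h]
3. logo.x = 408  [logo.left = toolbar.right + 6]
4. logo.w = 62  [logo.w = 62]

logo = (x=408, y=46, w=62, h=49)
violated soft preferences: none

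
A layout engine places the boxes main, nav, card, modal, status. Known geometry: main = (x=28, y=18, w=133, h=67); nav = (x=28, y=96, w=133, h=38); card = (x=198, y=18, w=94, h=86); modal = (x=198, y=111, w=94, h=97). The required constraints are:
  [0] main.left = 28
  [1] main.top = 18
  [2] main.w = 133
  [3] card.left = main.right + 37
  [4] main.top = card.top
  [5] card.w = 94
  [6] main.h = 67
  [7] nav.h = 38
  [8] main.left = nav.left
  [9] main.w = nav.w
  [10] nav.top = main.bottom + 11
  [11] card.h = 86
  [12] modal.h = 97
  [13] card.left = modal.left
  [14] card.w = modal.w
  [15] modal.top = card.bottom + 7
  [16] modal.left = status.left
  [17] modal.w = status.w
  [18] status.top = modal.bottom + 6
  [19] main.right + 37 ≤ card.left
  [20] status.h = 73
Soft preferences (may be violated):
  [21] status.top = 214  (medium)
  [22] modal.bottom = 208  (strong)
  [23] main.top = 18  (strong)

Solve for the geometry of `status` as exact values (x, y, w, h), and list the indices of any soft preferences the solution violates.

1. status.x = 198  [modal.left = status.left]
2. status.w = 94  [modal.w = status.w]
3. status.y = 214  [status.top = modal.bottom + 6]
4. status.h = 73  [status.h = 73]

status = (x=198, y=214, w=94, h=73)
violated soft preferences: none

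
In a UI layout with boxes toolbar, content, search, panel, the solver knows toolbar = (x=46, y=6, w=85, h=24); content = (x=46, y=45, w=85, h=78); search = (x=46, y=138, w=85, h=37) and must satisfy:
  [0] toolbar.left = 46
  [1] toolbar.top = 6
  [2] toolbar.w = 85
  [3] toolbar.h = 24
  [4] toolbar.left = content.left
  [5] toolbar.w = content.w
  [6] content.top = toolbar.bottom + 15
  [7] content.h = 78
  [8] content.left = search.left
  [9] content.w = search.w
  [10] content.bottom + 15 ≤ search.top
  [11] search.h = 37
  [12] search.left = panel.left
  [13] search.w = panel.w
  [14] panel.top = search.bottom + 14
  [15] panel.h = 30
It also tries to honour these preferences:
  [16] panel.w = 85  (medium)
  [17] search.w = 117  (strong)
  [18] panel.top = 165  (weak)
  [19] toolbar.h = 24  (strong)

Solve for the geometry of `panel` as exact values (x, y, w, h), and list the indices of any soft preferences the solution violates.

1. panel.x = 46  [search.left = panel.left]
2. panel.w = 85  [search.w = panel.w]
3. panel.y = 189  [panel.top = search.bottom + 14]
4. panel.h = 30  [panel.h = 30]

panel = (x=46, y=189, w=85, h=30)
violated soft preferences: 17, 18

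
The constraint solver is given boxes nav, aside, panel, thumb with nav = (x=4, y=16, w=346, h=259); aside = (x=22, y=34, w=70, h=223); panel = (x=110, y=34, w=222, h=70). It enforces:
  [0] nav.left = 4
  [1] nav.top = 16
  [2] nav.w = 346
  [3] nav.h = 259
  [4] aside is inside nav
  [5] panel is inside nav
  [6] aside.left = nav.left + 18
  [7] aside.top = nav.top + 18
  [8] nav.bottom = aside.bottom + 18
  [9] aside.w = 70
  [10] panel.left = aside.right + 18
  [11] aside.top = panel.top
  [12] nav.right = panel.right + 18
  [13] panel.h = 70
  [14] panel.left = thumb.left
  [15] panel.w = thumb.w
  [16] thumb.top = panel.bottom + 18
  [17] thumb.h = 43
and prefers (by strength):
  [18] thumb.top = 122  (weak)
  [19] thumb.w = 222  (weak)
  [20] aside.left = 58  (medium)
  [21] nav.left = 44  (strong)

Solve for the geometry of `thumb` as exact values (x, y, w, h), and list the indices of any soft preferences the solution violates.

1. thumb.x = 110  [panel.left = thumb.left]
2. thumb.w = 222  [panel.w = thumb.w]
3. thumb.y = 122  [thumb.top = panel.bottom + 18]
4. thumb.h = 43  [thumb.h = 43]

thumb = (x=110, y=122, w=222, h=43)
violated soft preferences: 20, 21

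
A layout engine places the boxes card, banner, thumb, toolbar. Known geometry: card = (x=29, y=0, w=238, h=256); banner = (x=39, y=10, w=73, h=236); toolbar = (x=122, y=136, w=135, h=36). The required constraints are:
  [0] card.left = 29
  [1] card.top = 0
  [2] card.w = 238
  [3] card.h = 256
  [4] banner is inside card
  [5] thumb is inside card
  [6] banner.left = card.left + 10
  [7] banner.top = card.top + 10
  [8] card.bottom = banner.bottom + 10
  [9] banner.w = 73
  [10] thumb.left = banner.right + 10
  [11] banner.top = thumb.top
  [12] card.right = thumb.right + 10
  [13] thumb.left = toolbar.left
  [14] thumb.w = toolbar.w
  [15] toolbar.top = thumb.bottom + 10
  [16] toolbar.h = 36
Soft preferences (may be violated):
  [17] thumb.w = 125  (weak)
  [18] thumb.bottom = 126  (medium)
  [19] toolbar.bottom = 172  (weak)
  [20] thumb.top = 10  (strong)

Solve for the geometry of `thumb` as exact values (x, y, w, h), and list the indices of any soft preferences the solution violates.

1. thumb.x = 122  [thumb.left = banner.right + 10]
2. thumb.y = 10  [banner.top = thumb.top]
3. thumb.w = 135  [card.right = thumb.right + 10]
4. thumb.h = 116  [toolbar.top = thumb.bottom + 10]

thumb = (x=122, y=10, w=135, h=116)
violated soft preferences: 17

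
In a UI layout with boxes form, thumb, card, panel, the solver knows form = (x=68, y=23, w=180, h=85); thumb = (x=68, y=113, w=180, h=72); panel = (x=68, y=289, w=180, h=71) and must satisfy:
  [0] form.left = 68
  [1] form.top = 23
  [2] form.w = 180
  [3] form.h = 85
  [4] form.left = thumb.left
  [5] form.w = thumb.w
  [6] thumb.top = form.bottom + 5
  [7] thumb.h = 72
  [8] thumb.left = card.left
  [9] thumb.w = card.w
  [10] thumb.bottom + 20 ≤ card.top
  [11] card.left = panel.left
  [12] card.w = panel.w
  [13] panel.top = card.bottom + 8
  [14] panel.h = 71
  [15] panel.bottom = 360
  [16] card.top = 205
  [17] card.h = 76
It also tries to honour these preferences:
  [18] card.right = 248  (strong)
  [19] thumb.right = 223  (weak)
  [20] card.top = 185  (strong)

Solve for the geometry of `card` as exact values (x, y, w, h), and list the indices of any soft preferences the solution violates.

card = (x=68, y=205, w=180, h=76)
violated soft preferences: 19, 20

1. card.x = 68  [thumb.left = card.left]
2. card.w = 180  [thumb.w = card.w]
3. card.y = 205  [card.top = 205]
4. card.h = 76  [card.h = 76]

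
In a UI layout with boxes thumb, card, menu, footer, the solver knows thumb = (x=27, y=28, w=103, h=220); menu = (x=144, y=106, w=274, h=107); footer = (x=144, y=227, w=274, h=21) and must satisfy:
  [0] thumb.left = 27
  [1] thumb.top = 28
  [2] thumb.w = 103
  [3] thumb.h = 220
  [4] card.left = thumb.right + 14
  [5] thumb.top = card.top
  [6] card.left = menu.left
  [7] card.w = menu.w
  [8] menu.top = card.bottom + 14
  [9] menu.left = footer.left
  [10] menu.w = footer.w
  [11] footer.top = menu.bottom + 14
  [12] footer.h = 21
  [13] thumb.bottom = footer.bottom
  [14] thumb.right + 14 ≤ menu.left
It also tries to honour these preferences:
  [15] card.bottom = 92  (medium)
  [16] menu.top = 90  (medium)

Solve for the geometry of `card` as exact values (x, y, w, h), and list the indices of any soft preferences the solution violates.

1. card.x = 144  [card.left = thumb.right + 14]
2. card.y = 28  [thumb.top = card.top]
3. card.w = 274  [card.w = menu.w]
4. card.h = 64  [menu.top = card.bottom + 14]

card = (x=144, y=28, w=274, h=64)
violated soft preferences: 16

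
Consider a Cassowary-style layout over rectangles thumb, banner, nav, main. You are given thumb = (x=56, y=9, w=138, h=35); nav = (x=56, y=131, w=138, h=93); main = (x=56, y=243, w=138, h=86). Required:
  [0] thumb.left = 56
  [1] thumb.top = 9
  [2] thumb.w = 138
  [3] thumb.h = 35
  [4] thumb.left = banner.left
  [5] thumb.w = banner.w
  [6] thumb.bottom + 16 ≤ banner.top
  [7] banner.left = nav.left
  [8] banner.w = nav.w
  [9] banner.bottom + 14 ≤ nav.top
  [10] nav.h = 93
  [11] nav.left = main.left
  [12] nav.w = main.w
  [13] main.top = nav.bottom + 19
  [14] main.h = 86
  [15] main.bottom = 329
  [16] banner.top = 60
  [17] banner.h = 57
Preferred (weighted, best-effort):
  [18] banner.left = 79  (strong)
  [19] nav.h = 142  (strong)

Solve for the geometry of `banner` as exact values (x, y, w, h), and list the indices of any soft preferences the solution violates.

1. banner.x = 56  [thumb.left = banner.left]
2. banner.w = 138  [thumb.w = banner.w]
3. banner.y = 60  [banner.top = 60]
4. banner.h = 57  [banner.h = 57]

banner = (x=56, y=60, w=138, h=57)
violated soft preferences: 18, 19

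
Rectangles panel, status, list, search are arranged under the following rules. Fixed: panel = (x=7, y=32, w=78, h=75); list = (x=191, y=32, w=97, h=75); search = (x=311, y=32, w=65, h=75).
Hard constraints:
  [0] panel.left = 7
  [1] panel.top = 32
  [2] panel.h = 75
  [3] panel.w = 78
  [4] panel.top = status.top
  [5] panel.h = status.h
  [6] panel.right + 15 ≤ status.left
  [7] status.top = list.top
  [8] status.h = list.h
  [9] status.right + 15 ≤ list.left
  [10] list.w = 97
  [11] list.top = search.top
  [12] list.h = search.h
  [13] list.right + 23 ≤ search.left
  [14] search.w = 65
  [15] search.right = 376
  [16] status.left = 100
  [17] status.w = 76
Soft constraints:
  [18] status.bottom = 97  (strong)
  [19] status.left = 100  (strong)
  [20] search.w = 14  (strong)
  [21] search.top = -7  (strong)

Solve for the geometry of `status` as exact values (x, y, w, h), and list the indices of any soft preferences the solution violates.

status = (x=100, y=32, w=76, h=75)
violated soft preferences: 18, 20, 21

1. status.y = 32  [panel.top = status.top]
2. status.h = 75  [panel.h = status.h]
3. status.x = 100  [status.left = 100]
4. status.w = 76  [status.w = 76]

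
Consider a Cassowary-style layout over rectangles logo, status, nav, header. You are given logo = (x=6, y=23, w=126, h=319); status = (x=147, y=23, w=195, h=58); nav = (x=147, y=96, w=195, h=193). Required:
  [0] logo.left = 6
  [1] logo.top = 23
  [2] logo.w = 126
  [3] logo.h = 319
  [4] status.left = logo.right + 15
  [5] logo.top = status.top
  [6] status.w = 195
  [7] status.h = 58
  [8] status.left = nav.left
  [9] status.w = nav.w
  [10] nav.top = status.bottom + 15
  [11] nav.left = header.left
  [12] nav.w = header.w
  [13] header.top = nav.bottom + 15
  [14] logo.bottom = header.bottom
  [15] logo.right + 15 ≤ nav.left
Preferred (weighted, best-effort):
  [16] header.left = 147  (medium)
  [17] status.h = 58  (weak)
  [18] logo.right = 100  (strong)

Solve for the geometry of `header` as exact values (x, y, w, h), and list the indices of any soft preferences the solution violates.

1. header.x = 147  [nav.left = header.left]
2. header.w = 195  [nav.w = header.w]
3. header.y = 304  [header.top = nav.bottom + 15]
4. header.h = 38  [logo.bottom = header.bottom]

header = (x=147, y=304, w=195, h=38)
violated soft preferences: 18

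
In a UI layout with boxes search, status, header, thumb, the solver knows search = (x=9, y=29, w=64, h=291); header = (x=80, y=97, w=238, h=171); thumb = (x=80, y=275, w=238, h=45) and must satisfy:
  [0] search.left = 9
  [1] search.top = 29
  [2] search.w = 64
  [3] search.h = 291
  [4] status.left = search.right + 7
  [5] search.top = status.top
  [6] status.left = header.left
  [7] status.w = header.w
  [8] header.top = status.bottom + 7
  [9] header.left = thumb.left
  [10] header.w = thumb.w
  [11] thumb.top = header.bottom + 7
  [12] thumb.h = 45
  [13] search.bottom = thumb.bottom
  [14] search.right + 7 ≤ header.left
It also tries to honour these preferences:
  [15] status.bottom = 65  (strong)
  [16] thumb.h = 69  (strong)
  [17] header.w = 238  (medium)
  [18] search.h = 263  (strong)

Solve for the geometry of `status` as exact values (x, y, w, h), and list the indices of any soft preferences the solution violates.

1. status.x = 80  [status.left = search.right + 7]
2. status.y = 29  [search.top = status.top]
3. status.w = 238  [status.w = header.w]
4. status.h = 61  [header.top = status.bottom + 7]

status = (x=80, y=29, w=238, h=61)
violated soft preferences: 15, 16, 18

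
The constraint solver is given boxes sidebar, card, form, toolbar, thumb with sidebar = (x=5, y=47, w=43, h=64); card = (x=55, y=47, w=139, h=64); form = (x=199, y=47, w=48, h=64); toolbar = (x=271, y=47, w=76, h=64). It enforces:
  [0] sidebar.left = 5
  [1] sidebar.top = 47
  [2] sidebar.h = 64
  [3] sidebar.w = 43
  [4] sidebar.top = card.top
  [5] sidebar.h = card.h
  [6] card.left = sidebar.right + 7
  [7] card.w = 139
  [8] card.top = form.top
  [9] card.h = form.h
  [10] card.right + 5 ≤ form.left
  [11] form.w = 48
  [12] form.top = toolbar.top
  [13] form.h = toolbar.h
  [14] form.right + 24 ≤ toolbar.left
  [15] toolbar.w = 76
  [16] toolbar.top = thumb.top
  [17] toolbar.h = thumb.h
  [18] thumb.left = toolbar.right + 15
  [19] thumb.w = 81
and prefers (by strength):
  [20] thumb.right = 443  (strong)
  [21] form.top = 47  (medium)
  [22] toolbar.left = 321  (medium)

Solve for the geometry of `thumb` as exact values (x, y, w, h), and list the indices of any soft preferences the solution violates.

thumb = (x=362, y=47, w=81, h=64)
violated soft preferences: 22

1. thumb.y = 47  [toolbar.top = thumb.top]
2. thumb.h = 64  [toolbar.h = thumb.h]
3. thumb.x = 362  [thumb.left = toolbar.right + 15]
4. thumb.w = 81  [thumb.w = 81]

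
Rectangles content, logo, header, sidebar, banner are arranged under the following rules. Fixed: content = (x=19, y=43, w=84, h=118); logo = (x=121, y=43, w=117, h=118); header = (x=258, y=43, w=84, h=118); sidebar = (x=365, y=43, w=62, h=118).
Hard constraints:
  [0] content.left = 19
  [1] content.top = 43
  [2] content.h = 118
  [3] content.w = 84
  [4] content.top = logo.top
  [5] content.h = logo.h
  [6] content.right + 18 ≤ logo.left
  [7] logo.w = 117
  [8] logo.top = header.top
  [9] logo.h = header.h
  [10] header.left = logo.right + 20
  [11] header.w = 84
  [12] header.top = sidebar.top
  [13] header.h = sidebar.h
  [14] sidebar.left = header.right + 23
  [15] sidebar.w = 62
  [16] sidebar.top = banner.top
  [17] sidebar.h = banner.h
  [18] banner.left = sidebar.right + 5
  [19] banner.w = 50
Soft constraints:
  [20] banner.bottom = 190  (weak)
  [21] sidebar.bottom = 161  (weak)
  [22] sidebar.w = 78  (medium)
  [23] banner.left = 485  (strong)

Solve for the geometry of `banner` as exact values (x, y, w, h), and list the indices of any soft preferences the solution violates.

1. banner.y = 43  [sidebar.top = banner.top]
2. banner.h = 118  [sidebar.h = banner.h]
3. banner.x = 432  [banner.left = sidebar.right + 5]
4. banner.w = 50  [banner.w = 50]

banner = (x=432, y=43, w=50, h=118)
violated soft preferences: 20, 22, 23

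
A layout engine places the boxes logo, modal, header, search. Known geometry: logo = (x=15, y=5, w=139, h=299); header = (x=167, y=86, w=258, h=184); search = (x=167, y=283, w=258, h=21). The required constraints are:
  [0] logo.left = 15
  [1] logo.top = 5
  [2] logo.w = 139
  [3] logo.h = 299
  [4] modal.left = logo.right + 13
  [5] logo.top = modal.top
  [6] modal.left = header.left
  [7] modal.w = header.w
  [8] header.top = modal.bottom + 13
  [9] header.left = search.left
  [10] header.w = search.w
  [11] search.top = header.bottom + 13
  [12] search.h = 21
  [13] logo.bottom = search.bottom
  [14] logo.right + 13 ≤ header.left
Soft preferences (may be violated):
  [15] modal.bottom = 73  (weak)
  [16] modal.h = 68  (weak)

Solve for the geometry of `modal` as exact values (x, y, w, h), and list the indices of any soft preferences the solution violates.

modal = (x=167, y=5, w=258, h=68)
violated soft preferences: none

1. modal.x = 167  [modal.left = logo.right + 13]
2. modal.y = 5  [logo.top = modal.top]
3. modal.w = 258  [modal.w = header.w]
4. modal.h = 68  [header.top = modal.bottom + 13]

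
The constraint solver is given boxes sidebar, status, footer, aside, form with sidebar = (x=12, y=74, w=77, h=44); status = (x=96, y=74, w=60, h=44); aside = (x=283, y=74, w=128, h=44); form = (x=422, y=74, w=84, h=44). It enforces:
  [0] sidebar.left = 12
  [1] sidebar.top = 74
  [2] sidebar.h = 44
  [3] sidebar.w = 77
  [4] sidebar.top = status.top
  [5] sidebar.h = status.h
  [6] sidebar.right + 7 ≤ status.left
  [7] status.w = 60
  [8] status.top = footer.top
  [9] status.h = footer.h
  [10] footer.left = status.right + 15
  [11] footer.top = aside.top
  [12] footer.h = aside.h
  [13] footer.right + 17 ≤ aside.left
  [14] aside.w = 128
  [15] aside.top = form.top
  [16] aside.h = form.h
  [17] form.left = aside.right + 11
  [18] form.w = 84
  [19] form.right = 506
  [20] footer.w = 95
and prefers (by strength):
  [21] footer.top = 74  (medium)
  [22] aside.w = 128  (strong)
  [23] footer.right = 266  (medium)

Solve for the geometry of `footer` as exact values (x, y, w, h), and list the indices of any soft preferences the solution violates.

1. footer.y = 74  [status.top = footer.top]
2. footer.h = 44  [status.h = footer.h]
3. footer.x = 171  [footer.left = status.right + 15]
4. footer.w = 95  [footer.w = 95]

footer = (x=171, y=74, w=95, h=44)
violated soft preferences: none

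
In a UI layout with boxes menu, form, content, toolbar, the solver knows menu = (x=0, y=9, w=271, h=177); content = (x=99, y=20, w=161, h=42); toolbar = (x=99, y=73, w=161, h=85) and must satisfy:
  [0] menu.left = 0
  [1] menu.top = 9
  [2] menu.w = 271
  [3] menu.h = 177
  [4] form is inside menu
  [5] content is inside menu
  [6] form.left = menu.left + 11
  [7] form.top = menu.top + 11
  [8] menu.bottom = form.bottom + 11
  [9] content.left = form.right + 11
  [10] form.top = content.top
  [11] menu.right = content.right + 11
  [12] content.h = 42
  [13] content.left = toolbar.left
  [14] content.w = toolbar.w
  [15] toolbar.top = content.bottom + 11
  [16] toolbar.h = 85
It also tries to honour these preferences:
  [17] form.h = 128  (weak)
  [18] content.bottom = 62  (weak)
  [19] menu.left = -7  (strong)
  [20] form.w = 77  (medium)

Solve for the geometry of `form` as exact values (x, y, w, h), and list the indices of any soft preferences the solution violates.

1. form.x = 11  [form.left = menu.left + 11]
2. form.y = 20  [form.top = menu.top + 11]
3. form.h = 155  [menu.bottom = form.bottom + 11]
4. form.w = 77  [content.left = form.right + 11]

form = (x=11, y=20, w=77, h=155)
violated soft preferences: 17, 19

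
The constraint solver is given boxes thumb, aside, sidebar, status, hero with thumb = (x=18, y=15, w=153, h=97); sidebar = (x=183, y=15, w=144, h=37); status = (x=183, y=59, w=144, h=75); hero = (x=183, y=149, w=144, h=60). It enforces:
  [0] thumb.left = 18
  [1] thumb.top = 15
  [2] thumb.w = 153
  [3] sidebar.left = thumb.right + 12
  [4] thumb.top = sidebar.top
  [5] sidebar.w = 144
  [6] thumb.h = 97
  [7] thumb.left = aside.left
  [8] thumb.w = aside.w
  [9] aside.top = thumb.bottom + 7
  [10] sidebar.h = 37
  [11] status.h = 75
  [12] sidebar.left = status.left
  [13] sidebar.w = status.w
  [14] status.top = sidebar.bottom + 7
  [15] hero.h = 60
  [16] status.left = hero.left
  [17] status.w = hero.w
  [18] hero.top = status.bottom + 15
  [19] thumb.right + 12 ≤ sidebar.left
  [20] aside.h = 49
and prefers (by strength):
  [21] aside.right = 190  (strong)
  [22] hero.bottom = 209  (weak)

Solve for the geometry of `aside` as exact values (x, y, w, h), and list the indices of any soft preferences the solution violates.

1. aside.x = 18  [thumb.left = aside.left]
2. aside.w = 153  [thumb.w = aside.w]
3. aside.y = 119  [aside.top = thumb.bottom + 7]
4. aside.h = 49  [aside.h = 49]

aside = (x=18, y=119, w=153, h=49)
violated soft preferences: 21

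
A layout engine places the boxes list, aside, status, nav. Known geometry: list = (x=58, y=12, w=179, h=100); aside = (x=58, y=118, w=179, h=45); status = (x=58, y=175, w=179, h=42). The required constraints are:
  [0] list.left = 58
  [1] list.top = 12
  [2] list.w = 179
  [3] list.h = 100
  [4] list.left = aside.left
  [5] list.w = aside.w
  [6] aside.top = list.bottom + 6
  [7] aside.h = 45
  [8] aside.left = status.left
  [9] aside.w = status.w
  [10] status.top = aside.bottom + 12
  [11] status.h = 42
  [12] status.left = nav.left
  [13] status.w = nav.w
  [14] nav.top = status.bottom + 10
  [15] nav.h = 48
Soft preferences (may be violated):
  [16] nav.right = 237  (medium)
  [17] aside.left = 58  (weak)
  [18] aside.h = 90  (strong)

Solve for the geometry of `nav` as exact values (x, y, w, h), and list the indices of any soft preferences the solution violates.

nav = (x=58, y=227, w=179, h=48)
violated soft preferences: 18

1. nav.x = 58  [status.left = nav.left]
2. nav.w = 179  [status.w = nav.w]
3. nav.y = 227  [nav.top = status.bottom + 10]
4. nav.h = 48  [nav.h = 48]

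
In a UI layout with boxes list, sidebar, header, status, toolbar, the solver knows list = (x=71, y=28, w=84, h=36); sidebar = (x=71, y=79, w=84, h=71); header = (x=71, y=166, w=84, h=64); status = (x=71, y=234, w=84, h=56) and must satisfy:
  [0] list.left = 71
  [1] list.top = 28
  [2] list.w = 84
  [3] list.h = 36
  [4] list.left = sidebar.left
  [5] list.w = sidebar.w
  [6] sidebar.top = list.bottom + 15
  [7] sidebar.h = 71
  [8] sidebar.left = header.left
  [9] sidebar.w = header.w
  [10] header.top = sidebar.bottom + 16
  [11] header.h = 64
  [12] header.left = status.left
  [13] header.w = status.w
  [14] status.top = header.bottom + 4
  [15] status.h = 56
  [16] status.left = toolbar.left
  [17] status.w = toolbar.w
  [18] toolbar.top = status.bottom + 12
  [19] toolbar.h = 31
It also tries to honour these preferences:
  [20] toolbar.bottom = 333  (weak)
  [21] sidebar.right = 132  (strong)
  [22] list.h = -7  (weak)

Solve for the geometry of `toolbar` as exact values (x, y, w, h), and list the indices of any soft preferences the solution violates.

toolbar = (x=71, y=302, w=84, h=31)
violated soft preferences: 21, 22

1. toolbar.x = 71  [status.left = toolbar.left]
2. toolbar.w = 84  [status.w = toolbar.w]
3. toolbar.y = 302  [toolbar.top = status.bottom + 12]
4. toolbar.h = 31  [toolbar.h = 31]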